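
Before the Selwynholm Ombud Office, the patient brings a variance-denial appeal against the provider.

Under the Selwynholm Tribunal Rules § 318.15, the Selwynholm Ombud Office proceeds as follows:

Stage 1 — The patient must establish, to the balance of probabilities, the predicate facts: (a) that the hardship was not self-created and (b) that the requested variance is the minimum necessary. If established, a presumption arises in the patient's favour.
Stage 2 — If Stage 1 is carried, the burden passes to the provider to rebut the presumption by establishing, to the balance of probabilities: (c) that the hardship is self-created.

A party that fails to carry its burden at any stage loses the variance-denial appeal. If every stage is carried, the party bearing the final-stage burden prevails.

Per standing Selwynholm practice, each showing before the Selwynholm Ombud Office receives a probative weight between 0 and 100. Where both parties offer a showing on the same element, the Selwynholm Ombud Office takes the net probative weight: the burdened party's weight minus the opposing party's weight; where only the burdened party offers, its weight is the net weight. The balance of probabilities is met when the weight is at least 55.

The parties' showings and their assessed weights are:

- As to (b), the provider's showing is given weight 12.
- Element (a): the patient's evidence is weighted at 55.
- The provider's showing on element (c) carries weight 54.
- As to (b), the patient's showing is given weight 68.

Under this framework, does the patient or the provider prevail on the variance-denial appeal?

patient

Stage 1 — burden on patient; standard: the balance of probabilities (weight is at least 55).
    (a): 55 ≥ 55 [met]
    (b): 68 − 12 = 56 ≥ 55 [met]
  Stage 1 carried; the burden shifts to the provider.
Stage 2 — burden on provider; standard: the balance of probabilities (weight is at least 55).
    (c): 54 < 55 [not met]
  Stage 2 not carried; the provider fails its burden.
The patient prevails.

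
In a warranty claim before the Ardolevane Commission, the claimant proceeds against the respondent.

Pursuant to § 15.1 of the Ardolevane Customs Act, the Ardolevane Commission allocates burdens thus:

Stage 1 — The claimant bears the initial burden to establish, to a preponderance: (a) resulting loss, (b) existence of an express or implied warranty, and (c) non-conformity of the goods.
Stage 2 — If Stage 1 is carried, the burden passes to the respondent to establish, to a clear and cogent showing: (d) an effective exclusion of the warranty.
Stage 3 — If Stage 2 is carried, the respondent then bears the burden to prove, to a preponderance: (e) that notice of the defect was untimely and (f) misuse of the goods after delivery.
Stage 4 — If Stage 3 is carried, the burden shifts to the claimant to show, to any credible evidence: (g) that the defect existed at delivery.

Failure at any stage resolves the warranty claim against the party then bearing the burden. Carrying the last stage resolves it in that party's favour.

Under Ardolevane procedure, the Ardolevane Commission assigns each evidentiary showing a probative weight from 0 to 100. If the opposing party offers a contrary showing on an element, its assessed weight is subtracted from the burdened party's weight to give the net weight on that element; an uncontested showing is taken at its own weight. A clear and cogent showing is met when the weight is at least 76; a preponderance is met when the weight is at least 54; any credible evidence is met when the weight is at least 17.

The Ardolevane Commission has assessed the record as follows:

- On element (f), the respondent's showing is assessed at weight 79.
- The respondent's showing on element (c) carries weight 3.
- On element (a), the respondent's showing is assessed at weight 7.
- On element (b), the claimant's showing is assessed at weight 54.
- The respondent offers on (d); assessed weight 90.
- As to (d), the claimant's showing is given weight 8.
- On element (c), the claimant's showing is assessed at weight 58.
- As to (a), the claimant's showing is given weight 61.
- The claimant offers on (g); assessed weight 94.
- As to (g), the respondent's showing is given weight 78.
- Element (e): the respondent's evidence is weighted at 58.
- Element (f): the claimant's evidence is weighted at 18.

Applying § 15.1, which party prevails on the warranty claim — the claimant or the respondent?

respondent

Stage 1 — burden on claimant; standard: a preponderance (weight is at least 54).
    (a): 61 − 7 = 54 ≥ 54 [met]
    (b): 54 ≥ 54 [met]
    (c): 58 − 3 = 55 ≥ 54 [met]
  Stage 1 is satisfied; the onus moves to the respondent.
Stage 2 — burden on respondent; standard: a clear and cogent showing (weight is at least 76).
    (d): 90 − 8 = 82 ≥ 76 [met]
  Stage 2 carried; the burden remains with the respondent.
Stage 3 — burden on respondent; standard: a preponderance (weight is at least 54).
    (e): 58 ≥ 54 [met]
    (f): 79 − 18 = 61 ≥ 54 [met]
  Stage 3 carried; the burden shifts to the claimant.
Stage 4 — burden on claimant; standard: any credible evidence (weight is at least 17).
    (g): 94 − 78 = 16 < 17 [not met]
  The claimant does not carry Stage 4.
The analysis ends at Stage 4; the respondent prevails.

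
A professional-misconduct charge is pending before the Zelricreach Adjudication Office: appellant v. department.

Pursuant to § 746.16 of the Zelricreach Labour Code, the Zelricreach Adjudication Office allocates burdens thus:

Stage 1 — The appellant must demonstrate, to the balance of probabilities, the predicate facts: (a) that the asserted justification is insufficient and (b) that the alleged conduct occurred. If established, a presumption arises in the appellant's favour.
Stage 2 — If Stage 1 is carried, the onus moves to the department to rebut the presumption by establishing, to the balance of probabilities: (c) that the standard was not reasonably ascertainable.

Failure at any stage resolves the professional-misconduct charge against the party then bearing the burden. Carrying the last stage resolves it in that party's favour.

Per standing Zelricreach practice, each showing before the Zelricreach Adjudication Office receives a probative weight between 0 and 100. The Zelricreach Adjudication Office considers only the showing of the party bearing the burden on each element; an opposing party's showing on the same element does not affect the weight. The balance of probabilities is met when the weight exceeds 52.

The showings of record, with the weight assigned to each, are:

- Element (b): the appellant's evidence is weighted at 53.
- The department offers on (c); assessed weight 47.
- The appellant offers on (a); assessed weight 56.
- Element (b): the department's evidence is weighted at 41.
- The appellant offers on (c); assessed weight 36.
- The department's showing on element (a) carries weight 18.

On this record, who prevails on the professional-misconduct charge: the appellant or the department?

At Stage 1 the appellant must meet the balance of probabilities (weight exceeds 52): on (a) the weight is 56 (the department's 18 is given no effect), > 52, so (a) meets the standard; on (b) the weight is 53 (the department's 41 is given no effect), > 52, so (b) meets the standard.
  Stage 1 carried; the burden shifts to the department.
At Stage 2 the department must meet the balance of probabilities (weight exceeds 52): on (c) the weight is 47 (the appellant's 36 is given no effect), ≤ 52, so (c) does not meet the standard.
  Stage 2 not carried; the department fails its burden.
The appellant prevails.

appellant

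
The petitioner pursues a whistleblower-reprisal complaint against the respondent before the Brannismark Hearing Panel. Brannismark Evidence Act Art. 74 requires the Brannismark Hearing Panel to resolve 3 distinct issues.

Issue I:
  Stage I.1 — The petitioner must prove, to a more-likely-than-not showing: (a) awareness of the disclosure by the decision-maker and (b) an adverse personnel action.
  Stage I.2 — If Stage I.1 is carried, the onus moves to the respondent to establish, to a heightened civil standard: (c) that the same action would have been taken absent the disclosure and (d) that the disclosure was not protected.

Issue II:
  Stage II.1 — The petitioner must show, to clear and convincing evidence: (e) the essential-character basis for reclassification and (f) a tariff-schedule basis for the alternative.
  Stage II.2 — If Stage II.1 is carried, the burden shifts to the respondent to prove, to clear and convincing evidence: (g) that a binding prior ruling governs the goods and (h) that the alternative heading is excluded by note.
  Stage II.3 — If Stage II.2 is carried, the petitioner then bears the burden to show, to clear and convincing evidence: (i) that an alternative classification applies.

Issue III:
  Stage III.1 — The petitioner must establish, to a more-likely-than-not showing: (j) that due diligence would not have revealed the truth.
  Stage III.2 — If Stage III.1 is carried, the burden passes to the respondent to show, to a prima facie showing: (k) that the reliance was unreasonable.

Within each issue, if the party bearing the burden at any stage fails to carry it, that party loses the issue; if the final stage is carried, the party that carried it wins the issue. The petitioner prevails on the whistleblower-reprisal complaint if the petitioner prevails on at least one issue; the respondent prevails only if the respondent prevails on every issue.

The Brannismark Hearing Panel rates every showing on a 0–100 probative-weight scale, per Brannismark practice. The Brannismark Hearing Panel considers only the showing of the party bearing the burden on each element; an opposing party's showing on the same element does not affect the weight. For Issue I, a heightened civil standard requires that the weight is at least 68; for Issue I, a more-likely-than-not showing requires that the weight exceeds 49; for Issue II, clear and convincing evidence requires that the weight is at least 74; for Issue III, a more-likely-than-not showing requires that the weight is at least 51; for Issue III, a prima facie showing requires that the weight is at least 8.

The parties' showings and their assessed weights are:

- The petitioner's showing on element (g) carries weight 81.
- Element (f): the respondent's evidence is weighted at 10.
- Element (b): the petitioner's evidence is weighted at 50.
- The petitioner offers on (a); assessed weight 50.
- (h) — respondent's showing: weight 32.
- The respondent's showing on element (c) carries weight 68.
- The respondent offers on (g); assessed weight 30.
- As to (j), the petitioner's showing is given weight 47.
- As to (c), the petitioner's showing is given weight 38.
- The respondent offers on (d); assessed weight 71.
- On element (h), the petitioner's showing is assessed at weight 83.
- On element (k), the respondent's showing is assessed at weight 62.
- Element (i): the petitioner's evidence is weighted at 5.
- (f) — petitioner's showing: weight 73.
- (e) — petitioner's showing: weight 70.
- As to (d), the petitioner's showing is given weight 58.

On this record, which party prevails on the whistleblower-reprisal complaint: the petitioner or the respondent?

respondent

— Issue I —
Stage I.1 — burden on petitioner; standard: a more-likely-than-not showing (weight exceeds 49).
    (a): 50 > 49 [met]
    (b): 50 > 49 [met]
  The petitioner carries Stage I.1; the respondent now bears the burden.
Stage I.2 — burden on respondent; standard: a heightened civil standard (weight is at least 68).
    (c): 68 (petitioner's 38 disregarded) ≥ 68 [met]
    (d): 71 (petitioner's 58 disregarded) ≥ 68 [met]
  The respondent carries the last stage.
Every stage carried; the respondent prevails on this issue.
— Issue II —
Stage II.1 (petitioner, clear and convincing evidence, weight is at least 74): (e) 70 < 74 — fails; (f) 73 (respondent's 10 disregarded) < 74 — fails.
  Stage II.1 not carried; the petitioner fails its burden.
The analysis ends at Stage II.1; the respondent prevails on this issue.
— Issue III —
Stage III.1 — burden on petitioner; standard: a more-likely-than-not showing (weight is at least 51).
    (j): 47 < 51 [not met]
  The petitioner does not carry Stage III.1.
So the respondent prevails on this issue.
Per-issue: Issue I → respondent; Issue II → respondent; Issue III → respondent. The petitioner must prevail on at least one issue; overall, the respondent prevails.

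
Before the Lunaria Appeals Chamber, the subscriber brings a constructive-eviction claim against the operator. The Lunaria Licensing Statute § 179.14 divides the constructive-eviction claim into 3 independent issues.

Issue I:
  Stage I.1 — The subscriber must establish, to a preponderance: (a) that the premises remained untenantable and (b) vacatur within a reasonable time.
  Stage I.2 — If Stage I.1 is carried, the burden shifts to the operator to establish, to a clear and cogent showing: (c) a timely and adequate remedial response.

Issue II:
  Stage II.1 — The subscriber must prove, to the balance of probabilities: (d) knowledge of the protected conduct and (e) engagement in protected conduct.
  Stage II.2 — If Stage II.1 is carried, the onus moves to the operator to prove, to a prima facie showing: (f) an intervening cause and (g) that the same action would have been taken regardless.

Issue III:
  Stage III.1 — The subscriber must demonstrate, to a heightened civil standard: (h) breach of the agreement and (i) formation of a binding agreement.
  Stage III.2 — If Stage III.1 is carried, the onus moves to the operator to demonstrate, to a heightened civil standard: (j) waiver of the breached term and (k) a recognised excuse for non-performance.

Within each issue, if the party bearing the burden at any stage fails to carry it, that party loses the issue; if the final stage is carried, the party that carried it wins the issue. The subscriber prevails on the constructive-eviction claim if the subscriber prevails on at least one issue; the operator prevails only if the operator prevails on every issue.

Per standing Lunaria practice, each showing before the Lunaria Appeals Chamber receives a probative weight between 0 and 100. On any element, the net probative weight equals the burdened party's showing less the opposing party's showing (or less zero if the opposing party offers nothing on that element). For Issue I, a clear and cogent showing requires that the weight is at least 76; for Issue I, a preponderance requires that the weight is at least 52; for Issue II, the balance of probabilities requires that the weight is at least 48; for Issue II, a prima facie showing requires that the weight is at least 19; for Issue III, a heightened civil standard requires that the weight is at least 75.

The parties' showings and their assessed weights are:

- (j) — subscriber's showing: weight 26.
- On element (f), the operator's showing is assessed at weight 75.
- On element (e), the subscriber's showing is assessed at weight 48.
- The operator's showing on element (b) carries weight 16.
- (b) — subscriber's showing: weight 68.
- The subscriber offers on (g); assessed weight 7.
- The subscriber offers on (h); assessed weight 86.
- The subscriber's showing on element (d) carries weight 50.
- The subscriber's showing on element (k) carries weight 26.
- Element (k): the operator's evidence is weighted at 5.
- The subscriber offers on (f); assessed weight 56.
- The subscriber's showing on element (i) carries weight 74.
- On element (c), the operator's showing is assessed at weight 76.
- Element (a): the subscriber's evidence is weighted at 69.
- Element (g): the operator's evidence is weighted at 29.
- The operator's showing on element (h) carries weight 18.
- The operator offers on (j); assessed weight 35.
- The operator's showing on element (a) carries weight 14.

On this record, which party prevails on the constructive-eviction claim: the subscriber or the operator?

— Issue I —
At Stage I.1 the subscriber must meet a preponderance (weight is at least 52): on (a) the weight is 69 less the opposing 14 gives net 55, ≥ 52, so (a) meets the standard; on (b) the weight is 68 less the opposing 16 gives net 52, ≥ 52, so (b) meets the standard.
  Stage I.1 carried; the burden shifts to the operator.
At Stage I.2 the operator must meet a clear and cogent showing (weight is at least 76): on (c) the weight is 76, ≥ 76, so (c) meets the standard.
  All elements met at the final stage.
With every stage satisfied, the operator prevails on this issue.
— Issue II —
Stage II.1 (subscriber, the balance of probabilities, weight is at least 48): (d) 50 ≥ 48 — meets; (e) 48 ≥ 48 — meets.
  All elements met. The burden passes to the operator.
Stage II.2 (operator, a prima facie showing, weight is at least 19): (f) net 75−56=19 ≥ 19 — meets; (g) net 29−7=22 ≥ 19 — meets.
  Stage II.2 carried; the final stage is satisfied.
All stages carried — the operator prevails on this issue.
— Issue III —
Stage III.1 — burden on subscriber; standard: a heightened civil standard (weight is at least 75).
    (h): 86 − 18 = 68 < 75 [not met]
    (i): 74 < 75 [not met]
  Not every element is met, so the subscriber fails to carry Stage III.1.
The operator prevails on this issue.
Per-issue: Issue I → operator; Issue II → operator; Issue III → operator. The subscriber must prevail on at least one issue; overall, the operator prevails.

operator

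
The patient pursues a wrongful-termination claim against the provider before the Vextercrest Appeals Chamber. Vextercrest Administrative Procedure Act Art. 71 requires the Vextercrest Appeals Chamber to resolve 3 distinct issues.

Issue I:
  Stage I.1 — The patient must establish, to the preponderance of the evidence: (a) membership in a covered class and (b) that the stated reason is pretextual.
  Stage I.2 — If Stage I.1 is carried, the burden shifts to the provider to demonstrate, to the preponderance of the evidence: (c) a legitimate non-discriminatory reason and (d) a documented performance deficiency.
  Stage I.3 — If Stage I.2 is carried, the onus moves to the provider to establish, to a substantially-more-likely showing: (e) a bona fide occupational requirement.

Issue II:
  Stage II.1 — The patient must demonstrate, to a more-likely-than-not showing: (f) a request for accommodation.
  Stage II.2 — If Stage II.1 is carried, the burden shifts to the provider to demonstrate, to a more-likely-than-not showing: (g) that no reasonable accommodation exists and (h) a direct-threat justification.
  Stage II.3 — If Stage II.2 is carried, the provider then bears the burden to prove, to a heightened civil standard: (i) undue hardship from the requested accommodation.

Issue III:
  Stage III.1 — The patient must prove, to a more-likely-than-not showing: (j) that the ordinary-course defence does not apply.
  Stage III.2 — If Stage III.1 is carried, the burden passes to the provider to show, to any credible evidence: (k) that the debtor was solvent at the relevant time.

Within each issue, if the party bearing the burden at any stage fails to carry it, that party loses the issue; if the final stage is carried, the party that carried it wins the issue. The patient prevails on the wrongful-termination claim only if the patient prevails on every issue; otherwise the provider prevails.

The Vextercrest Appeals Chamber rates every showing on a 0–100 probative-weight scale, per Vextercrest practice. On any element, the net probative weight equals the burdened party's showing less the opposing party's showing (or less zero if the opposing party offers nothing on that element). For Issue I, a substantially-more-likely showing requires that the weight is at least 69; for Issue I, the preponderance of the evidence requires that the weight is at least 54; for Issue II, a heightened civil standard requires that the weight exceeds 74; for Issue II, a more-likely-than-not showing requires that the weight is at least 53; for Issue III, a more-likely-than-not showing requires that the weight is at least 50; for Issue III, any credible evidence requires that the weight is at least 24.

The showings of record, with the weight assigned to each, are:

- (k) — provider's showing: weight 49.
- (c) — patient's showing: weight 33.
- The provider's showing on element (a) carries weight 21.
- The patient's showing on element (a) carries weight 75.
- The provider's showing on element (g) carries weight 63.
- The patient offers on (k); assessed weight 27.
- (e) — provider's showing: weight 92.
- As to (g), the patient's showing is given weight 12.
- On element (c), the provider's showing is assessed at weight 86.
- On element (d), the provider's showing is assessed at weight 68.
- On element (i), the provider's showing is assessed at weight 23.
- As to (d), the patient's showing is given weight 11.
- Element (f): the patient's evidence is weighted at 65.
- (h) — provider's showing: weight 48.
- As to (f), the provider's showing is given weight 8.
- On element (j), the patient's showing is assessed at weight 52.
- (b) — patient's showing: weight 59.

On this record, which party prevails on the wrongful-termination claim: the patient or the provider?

patient

— Issue I —
Stage I.1 — burden on patient; standard: the preponderance of the evidence (weight is at least 54).
    (a): 75 − 21 = 54 ≥ 54 [met]
    (b): 59 ≥ 54 [met]
  All elements met. The burden passes to the provider.
Stage I.2 — burden on provider; standard: the preponderance of the evidence (weight is at least 54).
    (c): 86 − 33 = 53 < 54 [not met]
    (d): 68 − 11 = 57 ≥ 54 [met]
  Not every element is met, so the provider fails to carry Stage I.2.
So the patient prevails on this issue.
— Issue II —
Stage II.1 (patient, a more-likely-than-not showing, weight is at least 53): (f) net 65−8=57 ≥ 53 — meets.
  The patient carries Stage II.1; the provider now bears the burden.
Stage II.2 (provider, a more-likely-than-not showing, weight is at least 53): (g) net 63−12=51 < 53 — fails; (h) 48 < 53 — fails.
  Stage II.2 not carried; the provider fails its burden.
The patient prevails on this issue.
— Issue III —
At Stage III.1 the patient must meet a more-likely-than-not showing (weight is at least 50): on (j) the weight is 52, ≥ 50, so (j) meets the standard.
  Stage III.1 is satisfied; the onus moves to the provider.
At Stage III.2 the provider must meet any credible evidence (weight is at least 24): on (k) the weight is 49 less the opposing 27 gives net 22, which does not reach 24, so (k) does not meet the standard.
  Not every element is met, so the provider fails to carry Stage III.2.
So the patient prevails on this issue.
Per-issue: Issue I → patient; Issue II → patient; Issue III → patient. The patient must prevail on every issue; overall, the patient prevails.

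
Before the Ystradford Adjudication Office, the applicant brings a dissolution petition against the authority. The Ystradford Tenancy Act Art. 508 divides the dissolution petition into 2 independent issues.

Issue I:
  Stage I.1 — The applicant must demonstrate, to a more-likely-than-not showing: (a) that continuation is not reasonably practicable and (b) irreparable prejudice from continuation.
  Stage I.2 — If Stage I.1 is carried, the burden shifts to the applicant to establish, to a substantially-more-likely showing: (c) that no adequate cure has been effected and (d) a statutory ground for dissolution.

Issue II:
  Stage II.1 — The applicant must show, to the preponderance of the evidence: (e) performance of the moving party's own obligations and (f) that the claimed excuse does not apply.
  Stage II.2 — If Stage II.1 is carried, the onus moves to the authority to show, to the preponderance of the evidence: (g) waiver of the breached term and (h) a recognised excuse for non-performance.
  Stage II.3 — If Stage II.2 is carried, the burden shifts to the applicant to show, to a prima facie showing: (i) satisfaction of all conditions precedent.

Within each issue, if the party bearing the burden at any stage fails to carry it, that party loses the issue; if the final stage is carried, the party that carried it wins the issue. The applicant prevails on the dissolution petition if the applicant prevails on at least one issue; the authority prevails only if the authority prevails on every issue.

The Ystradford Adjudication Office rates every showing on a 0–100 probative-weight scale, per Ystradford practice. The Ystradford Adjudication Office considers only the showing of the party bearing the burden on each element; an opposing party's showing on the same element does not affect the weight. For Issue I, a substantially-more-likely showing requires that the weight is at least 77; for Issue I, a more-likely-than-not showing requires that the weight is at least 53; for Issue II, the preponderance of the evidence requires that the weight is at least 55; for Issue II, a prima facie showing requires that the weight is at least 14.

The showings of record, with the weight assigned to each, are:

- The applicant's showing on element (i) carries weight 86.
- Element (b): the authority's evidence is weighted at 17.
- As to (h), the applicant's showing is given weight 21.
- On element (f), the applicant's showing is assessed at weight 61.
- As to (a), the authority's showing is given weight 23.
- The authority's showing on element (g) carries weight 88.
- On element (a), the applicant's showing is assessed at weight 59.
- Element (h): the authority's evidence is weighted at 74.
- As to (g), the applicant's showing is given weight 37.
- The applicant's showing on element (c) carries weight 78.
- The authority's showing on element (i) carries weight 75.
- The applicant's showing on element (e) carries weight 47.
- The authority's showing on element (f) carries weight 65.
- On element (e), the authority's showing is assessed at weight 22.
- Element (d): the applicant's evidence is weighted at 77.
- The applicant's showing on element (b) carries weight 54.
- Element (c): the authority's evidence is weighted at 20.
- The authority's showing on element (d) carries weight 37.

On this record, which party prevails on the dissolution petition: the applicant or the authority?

— Issue I —
Stage I.1 (applicant, a more-likely-than-not showing, weight is at least 53): (a) 59 (authority's 23 disregarded) ≥ 53 — meets; (b) 54 (authority's 17 disregarded) ≥ 53 — meets.
  All elements met. The applicant retains the burden for Stage I.2.
Stage I.2 (applicant, a substantially-more-likely showing, weight is at least 77): (c) 78 (authority's 20 disregarded) ≥ 77 — meets; (d) 77 (authority's 37 disregarded) ≥ 77 — meets.
  Stage I.2 carried; the final stage is satisfied.
Every stage carried; the applicant prevails on this issue.
— Issue II —
At Stage II.1 the applicant must meet the preponderance of the evidence (weight is at least 55): on (e) the weight is 47 (the authority's 22 is given no effect), which does not reach 55, so (e) does not meet the standard; on (f) the weight is 61 (the authority's 65 is given no effect), which does reach 55, so (f) meets the standard.
  The applicant does not carry Stage II.1.
The analysis ends at Stage II.1; the authority prevails on this issue.
Per-issue: Issue I → applicant; Issue II → authority. The applicant must prevail on at least one issue; overall, the applicant prevails.

applicant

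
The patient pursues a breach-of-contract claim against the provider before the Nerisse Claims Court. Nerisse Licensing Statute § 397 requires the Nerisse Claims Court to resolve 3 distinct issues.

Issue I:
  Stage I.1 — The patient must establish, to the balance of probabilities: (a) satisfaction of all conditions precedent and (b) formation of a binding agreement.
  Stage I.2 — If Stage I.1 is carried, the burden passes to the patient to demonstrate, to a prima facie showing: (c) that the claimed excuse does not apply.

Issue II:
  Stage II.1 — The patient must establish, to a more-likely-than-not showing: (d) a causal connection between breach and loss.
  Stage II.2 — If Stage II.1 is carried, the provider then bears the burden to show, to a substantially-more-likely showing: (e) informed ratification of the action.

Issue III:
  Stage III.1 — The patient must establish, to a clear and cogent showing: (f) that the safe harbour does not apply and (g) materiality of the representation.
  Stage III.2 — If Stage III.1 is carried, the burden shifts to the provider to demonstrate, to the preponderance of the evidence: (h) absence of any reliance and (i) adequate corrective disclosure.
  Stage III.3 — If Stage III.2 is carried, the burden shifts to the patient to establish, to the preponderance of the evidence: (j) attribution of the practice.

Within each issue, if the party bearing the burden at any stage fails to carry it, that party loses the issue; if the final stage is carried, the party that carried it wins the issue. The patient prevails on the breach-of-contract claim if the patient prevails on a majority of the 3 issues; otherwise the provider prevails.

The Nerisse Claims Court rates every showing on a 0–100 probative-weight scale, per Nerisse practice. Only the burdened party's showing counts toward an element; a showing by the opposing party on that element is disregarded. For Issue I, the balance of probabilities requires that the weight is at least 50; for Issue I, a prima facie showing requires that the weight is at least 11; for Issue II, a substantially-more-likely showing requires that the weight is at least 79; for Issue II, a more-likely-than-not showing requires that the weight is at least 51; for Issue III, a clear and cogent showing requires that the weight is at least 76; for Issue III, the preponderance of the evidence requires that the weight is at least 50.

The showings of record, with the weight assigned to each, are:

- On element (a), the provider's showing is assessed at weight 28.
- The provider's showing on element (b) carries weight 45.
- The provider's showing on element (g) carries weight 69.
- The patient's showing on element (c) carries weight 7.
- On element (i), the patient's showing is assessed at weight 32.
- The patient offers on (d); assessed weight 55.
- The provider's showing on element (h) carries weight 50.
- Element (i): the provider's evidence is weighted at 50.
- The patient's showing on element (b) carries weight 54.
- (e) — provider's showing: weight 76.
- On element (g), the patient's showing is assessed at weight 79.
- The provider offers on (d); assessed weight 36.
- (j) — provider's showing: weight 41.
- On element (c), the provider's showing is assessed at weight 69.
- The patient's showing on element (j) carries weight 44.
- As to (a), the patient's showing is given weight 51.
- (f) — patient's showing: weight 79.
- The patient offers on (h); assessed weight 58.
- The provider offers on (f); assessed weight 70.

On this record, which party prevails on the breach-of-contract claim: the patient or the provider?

— Issue I —
At Stage I.1 the patient must meet the balance of probabilities (weight is at least 50): on (a) the weight is 51 (the provider's 28 is given no effect), ≥ 50, so (a) meets the standard; on (b) the weight is 54 (the provider's 45 is given no effect), ≥ 50, so (b) meets the standard.
  All elements met. The patient retains the burden for Stage I.2.
At Stage I.2 the patient must meet a prima facie showing (weight is at least 11): on (c) the weight is 7 (the provider's 69 is given no effect), which does not reach 11, so (c) does not meet the standard.
  Stage I.2 not carried; the patient fails its burden.
The provider prevails on this issue.
— Issue II —
At Stage II.1 the patient must meet a more-likely-than-not showing (weight is at least 51): on (d) the weight is 55 (the provider's 36 is given no effect), ≥ 51, so (d) meets the standard.
  Stage II.1 carried; the burden shifts to the provider.
At Stage II.2 the provider must meet a substantially-more-likely showing (weight is at least 79): on (e) the weight is 76, which does not reach 79, so (e) does not meet the standard.
  Not every element is met, so the provider fails to carry Stage II.2.
So the patient prevails on this issue.
— Issue III —
Stage III.1 (patient, a clear and cogent showing, weight is at least 76): (f) 79 (provider's 70 disregarded) ≥ 76 — meets; (g) 79 (provider's 69 disregarded) ≥ 76 — meets.
  All elements met. The burden passes to the provider.
Stage III.2 (provider, the preponderance of the evidence, weight is at least 50): (h) 50 (patient's 58 disregarded) ≥ 50 — meets; (i) 50 (patient's 32 disregarded) ≥ 50 — meets.
  All elements met. The burden passes to the patient.
Stage III.3 (patient, the preponderance of the evidence, weight is at least 50): (j) 44 (provider's 41 disregarded) < 50 — fails.
  Not every element is met, so the patient fails to carry Stage III.3.
The analysis ends at Stage III.3; the provider prevails on this issue.
Per-issue: Issue I → provider; Issue II → patient; Issue III → provider. The patient must prevail on a majority of issues; overall, the provider prevails.

provider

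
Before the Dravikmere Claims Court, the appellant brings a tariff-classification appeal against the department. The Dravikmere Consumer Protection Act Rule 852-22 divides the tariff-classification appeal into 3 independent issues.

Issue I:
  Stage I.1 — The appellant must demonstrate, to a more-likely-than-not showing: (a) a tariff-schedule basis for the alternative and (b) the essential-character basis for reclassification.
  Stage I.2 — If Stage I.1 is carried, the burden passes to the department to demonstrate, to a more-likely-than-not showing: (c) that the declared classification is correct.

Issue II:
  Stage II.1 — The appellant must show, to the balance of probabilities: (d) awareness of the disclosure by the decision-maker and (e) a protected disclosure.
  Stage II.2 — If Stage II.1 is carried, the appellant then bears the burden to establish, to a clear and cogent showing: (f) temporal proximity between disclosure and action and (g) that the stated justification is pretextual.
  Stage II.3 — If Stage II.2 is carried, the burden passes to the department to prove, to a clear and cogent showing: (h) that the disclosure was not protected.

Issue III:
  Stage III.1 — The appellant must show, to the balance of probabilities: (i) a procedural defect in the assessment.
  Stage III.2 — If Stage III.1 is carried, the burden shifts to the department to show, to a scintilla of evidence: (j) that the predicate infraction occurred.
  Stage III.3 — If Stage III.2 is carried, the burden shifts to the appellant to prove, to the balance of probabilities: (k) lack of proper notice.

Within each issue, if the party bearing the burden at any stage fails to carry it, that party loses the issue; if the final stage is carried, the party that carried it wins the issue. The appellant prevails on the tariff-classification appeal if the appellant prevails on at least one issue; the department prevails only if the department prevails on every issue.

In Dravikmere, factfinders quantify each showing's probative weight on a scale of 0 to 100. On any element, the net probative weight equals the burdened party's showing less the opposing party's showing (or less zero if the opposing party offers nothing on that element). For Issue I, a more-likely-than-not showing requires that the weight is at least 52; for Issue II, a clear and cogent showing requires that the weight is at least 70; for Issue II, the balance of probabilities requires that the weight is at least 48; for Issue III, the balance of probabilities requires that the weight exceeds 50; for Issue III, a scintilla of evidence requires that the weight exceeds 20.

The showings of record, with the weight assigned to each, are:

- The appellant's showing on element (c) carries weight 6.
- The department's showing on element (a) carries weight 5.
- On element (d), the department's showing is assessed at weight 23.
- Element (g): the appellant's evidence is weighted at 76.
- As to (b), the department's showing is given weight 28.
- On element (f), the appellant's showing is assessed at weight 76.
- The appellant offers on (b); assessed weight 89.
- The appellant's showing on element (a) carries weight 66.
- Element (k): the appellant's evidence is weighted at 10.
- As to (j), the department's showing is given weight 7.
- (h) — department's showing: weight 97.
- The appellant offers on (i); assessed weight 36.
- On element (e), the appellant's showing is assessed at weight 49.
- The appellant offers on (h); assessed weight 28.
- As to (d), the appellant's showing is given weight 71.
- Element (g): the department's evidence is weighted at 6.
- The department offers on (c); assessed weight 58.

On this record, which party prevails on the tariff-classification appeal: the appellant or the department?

— Issue I —
Stage I.1 (appellant, a more-likely-than-not showing, weight is at least 52): (a) net 66−5=61 ≥ 52 — meets; (b) net 89−28=61 ≥ 52 — meets.
  Stage I.1 is satisfied; the onus moves to the department.
Stage I.2 (department, a more-likely-than-not showing, weight is at least 52): (c) net 58−6=52 ≥ 52 — meets.
  All elements met at the final stage.
Every stage carried; the department prevails on this issue.
— Issue II —
Stage II.1 — burden on appellant; standard: the balance of probabilities (weight is at least 48).
    (d): 71 − 23 = 48 ≥ 48 [met]
    (e): 49 ≥ 48 [met]
  All elements met. The appellant retains the burden for Stage II.2.
Stage II.2 — burden on appellant; standard: a clear and cogent showing (weight is at least 70).
    (f): 76 ≥ 70 [met]
    (g): 76 − 6 = 70 ≥ 70 [met]
  Stage II.2 is satisfied; the onus moves to the department.
Stage II.3 — burden on department; standard: a clear and cogent showing (weight is at least 70).
    (h): 97 − 28 = 69 < 70 [not met]
  Stage II.3 not carried; the department fails its burden.
The appellant prevails on this issue.
— Issue III —
Stage III.1 (appellant, the balance of probabilities, weight exceeds 50): (i) 36 ≤ 50 — fails.
  The appellant does not carry Stage III.1.
So the department prevails on this issue.
Per-issue: Issue I → department; Issue II → appellant; Issue III → department. The appellant must prevail on at least one issue; overall, the appellant prevails.

appellant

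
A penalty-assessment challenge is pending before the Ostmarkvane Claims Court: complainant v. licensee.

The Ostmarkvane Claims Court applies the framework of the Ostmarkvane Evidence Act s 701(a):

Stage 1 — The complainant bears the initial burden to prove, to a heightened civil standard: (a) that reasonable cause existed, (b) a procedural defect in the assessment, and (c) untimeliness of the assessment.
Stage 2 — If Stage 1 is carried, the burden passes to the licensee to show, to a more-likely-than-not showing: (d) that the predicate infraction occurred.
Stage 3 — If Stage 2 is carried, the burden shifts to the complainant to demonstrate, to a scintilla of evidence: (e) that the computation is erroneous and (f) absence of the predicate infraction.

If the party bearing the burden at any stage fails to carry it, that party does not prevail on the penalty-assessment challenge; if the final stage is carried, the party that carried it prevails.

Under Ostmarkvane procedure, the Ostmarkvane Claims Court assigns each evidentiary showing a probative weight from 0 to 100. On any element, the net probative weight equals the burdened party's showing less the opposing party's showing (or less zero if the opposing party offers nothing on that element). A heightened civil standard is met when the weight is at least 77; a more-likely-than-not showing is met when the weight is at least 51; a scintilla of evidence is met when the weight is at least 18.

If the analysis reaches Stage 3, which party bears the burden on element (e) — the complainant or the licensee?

Stage 3's rule assigns the burden to the complainant (to a scintilla of evidence).

complainant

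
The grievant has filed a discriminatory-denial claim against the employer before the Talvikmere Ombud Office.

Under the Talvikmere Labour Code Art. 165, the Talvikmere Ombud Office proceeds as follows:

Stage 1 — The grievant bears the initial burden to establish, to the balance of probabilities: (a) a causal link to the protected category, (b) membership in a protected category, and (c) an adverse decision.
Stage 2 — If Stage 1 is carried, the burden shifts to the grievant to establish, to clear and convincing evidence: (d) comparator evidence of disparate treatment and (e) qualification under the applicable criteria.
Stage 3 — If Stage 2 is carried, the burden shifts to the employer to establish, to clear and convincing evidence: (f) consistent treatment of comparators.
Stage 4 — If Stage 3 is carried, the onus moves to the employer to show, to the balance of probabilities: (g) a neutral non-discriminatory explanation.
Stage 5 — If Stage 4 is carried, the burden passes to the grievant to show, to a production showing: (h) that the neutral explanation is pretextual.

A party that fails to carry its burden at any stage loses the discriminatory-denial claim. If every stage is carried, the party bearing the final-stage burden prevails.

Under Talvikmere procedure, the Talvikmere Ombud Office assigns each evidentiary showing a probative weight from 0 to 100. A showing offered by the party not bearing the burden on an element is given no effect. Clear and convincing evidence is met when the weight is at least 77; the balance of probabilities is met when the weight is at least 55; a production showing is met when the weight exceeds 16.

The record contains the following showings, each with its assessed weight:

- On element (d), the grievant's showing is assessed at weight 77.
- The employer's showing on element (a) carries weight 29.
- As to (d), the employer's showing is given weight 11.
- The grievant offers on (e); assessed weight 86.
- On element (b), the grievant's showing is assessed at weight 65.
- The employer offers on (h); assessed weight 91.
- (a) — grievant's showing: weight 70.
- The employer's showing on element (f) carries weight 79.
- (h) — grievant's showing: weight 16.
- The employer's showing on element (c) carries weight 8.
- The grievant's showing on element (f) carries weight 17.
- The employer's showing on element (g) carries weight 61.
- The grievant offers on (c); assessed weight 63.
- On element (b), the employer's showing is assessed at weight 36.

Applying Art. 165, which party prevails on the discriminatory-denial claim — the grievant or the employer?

At Stage 1 the grievant must meet the balance of probabilities (weight is at least 55): on (a) the weight is 70 (the employer's 29 is given no effect), which does reach 55, so (a) meets the standard; on (b) the weight is 65 (the employer's 36 is given no effect), ≥ 55, so (b) meets the standard; on (c) the weight is 63 (the employer's 8 is given no effect), ≥ 55, so (c) meets the standard.
  All elements met. The grievant retains the burden for Stage 2.
At Stage 2 the grievant must meet clear and convincing evidence (weight is at least 77): on (d) the weight is 77 (the employer's 11 is given no effect), ≥ 77, so (d) meets the standard; on (e) the weight is 86, which does reach 77, so (e) meets the standard.
  Stage 2 carried; the burden shifts to the employer.
At Stage 3 the employer must meet clear and convincing evidence (weight is at least 77): on (f) the weight is 79 (the grievant's 17 is given no effect), ≥ 77, so (f) meets the standard.
  Stage 3 is satisfied; the employer continues to bear the burden.
At Stage 4 the employer must meet the balance of probabilities (weight is at least 55): on (g) the weight is 61, ≥ 55, so (g) meets the standard.
  All elements met. The burden passes to the grievant.
At Stage 5 the grievant must meet a production showing (weight exceeds 16): on (h) the weight is 16 (the employer's 91 is given no effect), ≤ 16, so (h) does not meet the standard.
  The grievant does not carry Stage 5.
The employer prevails.

employer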